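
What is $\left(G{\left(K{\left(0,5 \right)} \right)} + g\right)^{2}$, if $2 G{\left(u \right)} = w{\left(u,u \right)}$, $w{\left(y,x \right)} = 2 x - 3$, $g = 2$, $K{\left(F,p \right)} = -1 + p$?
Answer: $\frac{81}{4} \approx 20.25$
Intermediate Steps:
$w{\left(y,x \right)} = -3 + 2 x$
$G{\left(u \right)} = - \frac{3}{2} + u$ ($G{\left(u \right)} = \frac{-3 + 2 u}{2} = - \frac{3}{2} + u$)
$\left(G{\left(K{\left(0,5 \right)} \right)} + g\right)^{2} = \left(\left(- \frac{3}{2} + \left(-1 + 5\right)\right) + 2\right)^{2} = \left(\left(- \frac{3}{2} + 4\right) + 2\right)^{2} = \left(\frac{5}{2} + 2\right)^{2} = \left(\frac{9}{2}\right)^{2} = \frac{81}{4}$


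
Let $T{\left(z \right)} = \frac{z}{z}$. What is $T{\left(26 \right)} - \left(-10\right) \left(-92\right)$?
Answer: $-919$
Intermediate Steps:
$T{\left(z \right)} = 1$
$T{\left(26 \right)} - \left(-10\right) \left(-92\right) = 1 - \left(-10\right) \left(-92\right) = 1 - 920 = -919$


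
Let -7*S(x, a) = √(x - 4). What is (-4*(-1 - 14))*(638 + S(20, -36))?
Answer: 267720/7 ≈ 38246.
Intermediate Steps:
S(x, a) = -√(-4 + x)/7 (S(x, a) = -√(x - 4)/7 = -√(-4 + x)/7)
(-4*(-1 - 14))*(638 + S(20, -36)) = (-4*(-1 - 14))*(638 - √(-4 + 20)/7) = (-4*(-15))*(638 - √16/7) = 60*(638 - ⅐*4) = 60*(638 - 4/7) = 60*(4462/7) = 267720/7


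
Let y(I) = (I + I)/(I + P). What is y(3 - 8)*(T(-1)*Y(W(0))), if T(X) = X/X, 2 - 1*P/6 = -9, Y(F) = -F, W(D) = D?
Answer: 0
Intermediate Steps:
P = 66 (P = 12 - 6*(-9) = 12 + 54 = 66)
y(I) = 2*I/(66 + I) (y(I) = (I + I)/(I + 66) = (2*I)/(66 + I) = 2*I/(66 + I))
T(X) = 1
y(3 - 8)*(T(-1)*Y(W(0))) = (2*(3 - 8)/(66 + (3 - 8)))*(1*(-1*0)) = (2*(-5)/(66 - 5))*(1*0) = (2*(-5)/61)*0 = (2*(-5)*(1/61))*0 = -10/61*0 = 0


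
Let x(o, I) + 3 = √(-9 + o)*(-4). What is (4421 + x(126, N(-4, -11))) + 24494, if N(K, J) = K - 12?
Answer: 28912 - 12*√13 ≈ 28869.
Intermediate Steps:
N(K, J) = -12 + K
x(o, I) = -3 - 4*√(-9 + o) (x(o, I) = -3 + √(-9 + o)*(-4) = -3 - 4*√(-9 + o))
(4421 + x(126, N(-4, -11))) + 24494 = (4421 + (-3 - 4*√(-9 + 126))) + 24494 = (4421 + (-3 - 12*√13)) + 24494 = (4418 - 12*√13) + 24494 = 28912 - 12*√13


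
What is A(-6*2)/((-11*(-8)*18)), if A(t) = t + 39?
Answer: 3/176 ≈ 0.017045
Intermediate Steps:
A(t) = 39 + t
A(-6*2)/((-11*(-8)*18)) = (39 - 6*2)/((-11*(-8)*18)) = (39 - 12)/((88*18)) = 27/1584 = 27*(1/1584) = 3/176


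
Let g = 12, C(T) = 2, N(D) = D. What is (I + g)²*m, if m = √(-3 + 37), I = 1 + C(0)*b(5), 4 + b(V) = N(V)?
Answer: 225*√34 ≈ 1312.0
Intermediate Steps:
b(V) = -4 + V
I = 3 (I = 1 + 2*(-4 + 5) = 1 + 2*1 = 1 + 2 = 3)
m = √34 ≈ 5.8309
(I + g)²*m = (3 + 12)²*√34 = 15²*√34 = 225*√34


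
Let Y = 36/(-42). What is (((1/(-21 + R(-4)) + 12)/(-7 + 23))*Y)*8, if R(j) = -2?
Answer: -825/161 ≈ -5.1242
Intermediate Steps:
Y = -6/7 (Y = 36*(-1/42) = -6/7 ≈ -0.85714)
(((1/(-21 + R(-4)) + 12)/(-7 + 23))*Y)*8 = (((1/(-21 - 2) + 12)/(-7 + 23))*(-6/7))*8 = (((1/(-23) + 12)/16)*(-6/7))*8 = (((-1/23 + 12)*(1/16))*(-6/7))*8 = (((275/23)*(1/16))*(-6/7))*8 = ((275/368)*(-6/7))*8 = -825/1288*8 = -825/161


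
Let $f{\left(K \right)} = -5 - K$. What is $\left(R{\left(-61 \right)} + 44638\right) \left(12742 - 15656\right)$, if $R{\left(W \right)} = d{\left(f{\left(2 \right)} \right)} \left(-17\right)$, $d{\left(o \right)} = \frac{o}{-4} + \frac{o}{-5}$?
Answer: $- \frac{1299190873}{10} \approx -1.2992 \cdot 10^{8}$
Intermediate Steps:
$d{\left(o \right)} = - \frac{9 o}{20}$ ($d{\left(o \right)} = o \left(- \frac{1}{4}\right) + o \left(- \frac{1}{5}\right) = - \frac{o}{4} - \frac{o}{5} = - \frac{9 o}{20}$)
$R{\left(W \right)} = - \frac{1071}{20}$ ($R{\left(W \right)} = - \frac{9 \left(-5 - 2\right)}{20} \left(-17\right) = \left(- \frac{9}{20}\right) \left(-7\right) \left(-17\right) = \frac{63}{20} \left(-17\right) = - \frac{1071}{20}$)
$\left(R{\left(-61 \right)} + 44638\right) \left(12742 - 15656\right) = \left(- \frac{1071}{20} + 44638\right) \left(12742 - 15656\right) = \frac{891689}{20} \left(-2914\right) = - \frac{1299190873}{10}$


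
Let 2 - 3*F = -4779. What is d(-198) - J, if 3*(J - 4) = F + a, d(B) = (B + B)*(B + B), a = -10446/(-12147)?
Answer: 5695017377/36441 ≈ 1.5628e+5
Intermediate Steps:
F = 4781/3 (F = 2/3 - 1/3*(-4779) = 2/3 + 1593 = 4781/3 ≈ 1593.7)
a = 3482/4049 (a = -10446*(-1/12147) = 3482/4049 ≈ 0.85997)
d(B) = 4*B**2 (d(B) = (2*B)*(2*B) = 4*B**2)
J = 19514479/36441 (J = 4 + (4781/3 + 3482/4049)/3 = 4 + (1/3)*(19368715/12147) = 4 + 19368715/36441 = 19514479/36441 ≈ 535.51)
d(-198) - J = 4*(-198)**2 - 1*19514479/36441 = 4*39204 - 19514479/36441 = 156816 - 19514479/36441 = 5695017377/36441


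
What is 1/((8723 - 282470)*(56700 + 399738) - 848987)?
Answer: -1/124949382173 ≈ -8.0032e-12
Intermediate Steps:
1/((8723 - 282470)*(56700 + 399738) - 848987) = 1/(-273747*456438 - 848987) = 1/(-124948533186 - 848987) = 1/(-124949382173) = -1/124949382173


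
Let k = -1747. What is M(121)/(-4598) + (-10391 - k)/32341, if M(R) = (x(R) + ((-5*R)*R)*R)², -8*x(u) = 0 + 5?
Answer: -162399882330620393693/9517050752 ≈ -1.7064e+10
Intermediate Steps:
x(u) = -5/8 (x(u) = -(0 + 5)/8 = -⅛*5 = -5/8)
M(R) = (-5/8 - 5*R³)² (M(R) = (-5/8 + ((-5*R)*R)*R)² = (-5/8 + (-5*R²)*R)² = (-5/8 - 5*R³)²)
M(121)/(-4598) + (-10391 - k)/32341 = (25*(1 + 8*121³)²/64)/(-4598) + (-10391 - 1*(-1747))/32341 = (25*(1 + 8*1771561)²/64)*(-1/4598) + (-10391 + 1747)*(1/32341) = (25*(1 + 14172488)²/64)*(-1/4598) - 8644*1/32341 = ((25/64)*14172489²)*(-1/4598) - 8644/32341 = ((25/64)*200859444455121)*(-1/4598) - 8644/32341 = (5021486111378025/64)*(-1/4598) - 8644/32341 = -5021486111378025/294272 - 8644/32341 = -162399882330620393693/9517050752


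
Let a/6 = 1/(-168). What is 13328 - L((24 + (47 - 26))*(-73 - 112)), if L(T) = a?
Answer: 373185/28 ≈ 13328.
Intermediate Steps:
a = -1/28 (a = 6/(-168) = 6*(-1/168) = -1/28 ≈ -0.035714)
L(T) = -1/28
13328 - L((24 + (47 - 26))*(-73 - 112)) = 13328 - 1*(-1/28) = 13328 + 1/28 = 373185/28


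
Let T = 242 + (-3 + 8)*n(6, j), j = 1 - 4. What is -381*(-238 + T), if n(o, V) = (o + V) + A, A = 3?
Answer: -12954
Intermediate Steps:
j = -3
n(o, V) = 3 + V + o (n(o, V) = (o + V) + 3 = (V + o) + 3 = 3 + V + o)
T = 272 (T = 242 + (-3 + 8)*(3 - 3 + 6) = 242 + 5*6 = 242 + 30 = 272)
-381*(-238 + T) = -381*(-238 + 272) = -381*34 = -12954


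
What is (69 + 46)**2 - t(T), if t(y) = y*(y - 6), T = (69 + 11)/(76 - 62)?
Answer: 648105/49 ≈ 13227.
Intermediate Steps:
T = 40/7 (T = 80/14 = 80*(1/14) = 40/7 ≈ 5.7143)
t(y) = y*(-6 + y)
(69 + 46)**2 - t(T) = (69 + 46)**2 - 40*(-6 + 40/7)/7 = 115**2 - 40*(-2)/(7*7) = 13225 - 1*(-80/49) = 13225 + 80/49 = 648105/49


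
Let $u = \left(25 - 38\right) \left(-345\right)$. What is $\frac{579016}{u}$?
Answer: $\frac{579016}{4485} \approx 129.1$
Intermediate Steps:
$u = 4485$ ($u = \left(-13\right) \left(-345\right) = 4485$)
$\frac{579016}{u} = \frac{579016}{4485}$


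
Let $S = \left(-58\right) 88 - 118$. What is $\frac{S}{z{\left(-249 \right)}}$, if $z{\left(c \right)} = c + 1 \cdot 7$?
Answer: $\frac{2611}{121} \approx 21.579$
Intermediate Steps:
$z{\left(c \right)} = 7 + c$ ($z{\left(c \right)} = c + 7 = 7 + c$)
$S = -5222$ ($S = -5104 - 118 = -5222$)
$\frac{S}{z{\left(-249 \right)}} = - \frac{5222}{7 - 249} = - \frac{5222}{-242} = \left(-5222\right) \left(- \frac{1}{242}\right) = \frac{2611}{121}$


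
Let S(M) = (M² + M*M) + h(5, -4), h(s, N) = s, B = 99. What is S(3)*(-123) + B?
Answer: -2730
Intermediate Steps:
S(M) = 5 + 2*M² (S(M) = (M² + M*M) + 5 = (M² + M²) + 5 = 2*M² + 5 = 5 + 2*M²)
S(3)*(-123) + B = (5 + 2*3²)*(-123) + 99 = (5 + 2*9)*(-123) + 99 = (5 + 18)*(-123) + 99 = 23*(-123) + 99 = -2829 + 99 = -2730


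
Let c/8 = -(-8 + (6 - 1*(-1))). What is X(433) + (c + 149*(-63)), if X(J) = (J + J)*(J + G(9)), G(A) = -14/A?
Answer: 3278267/9 ≈ 3.6425e+5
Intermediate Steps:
c = 8 (c = 8*(-(-8 + (6 - 1*(-1)))) = 8*(-(-8 + (6 + 1))) = 8*(-(-8 + 7)) = 8*(-1*(-1)) = 8*1 = 8)
X(J) = 2*J*(-14/9 + J) (X(J) = (J + J)*(J - 14/9) = (2*J)*(J - 14*1/9) = (2*J)*(J - 14/9) = (2*J)*(-14/9 + J) = 2*J*(-14/9 + J))
X(433) + (c + 149*(-63)) = (2/9)*433*(-14 + 9*433) + (8 + 149*(-63)) = (2/9)*433*(-14 + 3897) + (8 - 9387) = (2/9)*433*3883 - 9379 = 3362678/9 - 9379 = 3278267/9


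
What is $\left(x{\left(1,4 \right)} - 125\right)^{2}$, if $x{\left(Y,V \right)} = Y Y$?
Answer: $15376$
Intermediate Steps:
$x{\left(Y,V \right)} = Y^{2}$
$\left(x{\left(1,4 \right)} - 125\right)^{2} = \left(1^{2} - 125\right)^{2} = \left(1 - 125\right)^{2} = \left(-124\right)^{2} = 15376$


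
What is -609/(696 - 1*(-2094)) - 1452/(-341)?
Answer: 3757/930 ≈ 4.0398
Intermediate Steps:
-609/(696 - 1*(-2094)) - 1452/(-341) = -609/(696 + 2094) - 1452*(-1/341) = -609/2790 + 132/31 = -609*1/2790 + 132/31 = -203/930 + 132/31 = 3757/930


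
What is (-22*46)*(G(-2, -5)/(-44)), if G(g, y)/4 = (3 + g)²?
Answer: 92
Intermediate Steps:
G(g, y) = 4*(3 + g)²
(-22*46)*(G(-2, -5)/(-44)) = (-22*46)*((4*(3 - 2)²)/(-44)) = -1012*4*1²*(-1)/44 = -1012*4*1*(-1)/44 = -4048*(-1)/44 = -1012*(-1/11) = 92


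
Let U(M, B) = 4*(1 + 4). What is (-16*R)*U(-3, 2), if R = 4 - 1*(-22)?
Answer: -8320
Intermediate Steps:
R = 26 (R = 4 + 22 = 26)
U(M, B) = 20 (U(M, B) = 4*5 = 20)
(-16*R)*U(-3, 2) = -16*26*20 = -416*20 = -8320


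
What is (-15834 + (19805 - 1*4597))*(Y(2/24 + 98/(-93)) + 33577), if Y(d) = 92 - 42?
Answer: -21050502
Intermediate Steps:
Y(d) = 50
(-15834 + (19805 - 1*4597))*(Y(2/24 + 98/(-93)) + 33577) = (-15834 + (19805 - 1*4597))*(50 + 33577) = (-15834 + (19805 - 4597))*33627 = (-15834 + 15208)*33627 = -626*33627 = -21050502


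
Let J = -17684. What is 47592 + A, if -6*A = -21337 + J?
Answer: 108191/2 ≈ 54096.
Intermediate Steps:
A = 13007/2 (A = -(-21337 - 17684)/6 = -1/6*(-39021) = 13007/2 ≈ 6503.5)
47592 + A = 47592 + 13007/2 = 108191/2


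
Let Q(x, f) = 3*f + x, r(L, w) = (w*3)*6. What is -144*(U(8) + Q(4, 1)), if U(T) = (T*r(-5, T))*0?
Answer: -1008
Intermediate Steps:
r(L, w) = 18*w (r(L, w) = (3*w)*6 = 18*w)
Q(x, f) = x + 3*f
U(T) = 0 (U(T) = (T*(18*T))*0 = (18*T²)*0 = 0)
-144*(U(8) + Q(4, 1)) = -144*(0 + (4 + 3*1)) = -144*(0 + (4 + 3)) = -144*(0 + 7) = -144*7 = -1008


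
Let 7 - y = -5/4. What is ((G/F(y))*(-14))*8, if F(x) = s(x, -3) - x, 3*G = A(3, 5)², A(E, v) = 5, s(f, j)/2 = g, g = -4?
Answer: 2240/39 ≈ 57.436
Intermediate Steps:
s(f, j) = -8 (s(f, j) = 2*(-4) = -8)
G = 25/3 (G = (⅓)*5² = (⅓)*25 = 25/3 ≈ 8.3333)
y = 33/4 (y = 7 - (-5)/4 = 7 - 1*(-5/4) = 7 + 5/4 = 33/4 ≈ 8.2500)
F(x) = -8 - x
((G/F(y))*(-14))*8 = ((25/(3*(-8 - 1*33/4)))*(-14))*8 = ((25/(3*(-8 - 33/4)))*(-14))*8 = ((25/(3*(-65/4)))*(-14))*8 = (((25/3)*(-4/65))*(-14))*8 = -20/39*(-14)*8 = (280/39)*8 = 2240/39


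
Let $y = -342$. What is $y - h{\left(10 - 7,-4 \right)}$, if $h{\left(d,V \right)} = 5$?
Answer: $-347$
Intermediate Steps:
$y - h{\left(10 - 7,-4 \right)} = -342 - 5 = -347$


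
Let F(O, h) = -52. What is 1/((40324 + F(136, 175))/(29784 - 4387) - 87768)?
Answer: -25397/2229003624 ≈ -1.1394e-5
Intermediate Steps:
1/((40324 + F(136, 175))/(29784 - 4387) - 87768) = 1/((40324 - 52)/(29784 - 4387) - 87768) = 1/(40272/25397 - 87768) = 1/(-2229003624/25397) = -25397/2229003624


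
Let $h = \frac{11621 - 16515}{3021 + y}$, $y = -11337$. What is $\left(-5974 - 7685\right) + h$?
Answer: $- \frac{56791675}{4158} \approx -13658.0$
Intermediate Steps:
$h = \frac{2447}{4158}$ ($h = \frac{11621 - 16515}{3021 - 11337} = - \frac{4894}{-8316} = \left(-4894\right) \left(- \frac{1}{8316}\right) = \frac{2447}{4158} \approx 0.5885$)
$\left(-5974 - 7685\right) + h = \left(-5974 - 7685\right) + \frac{2447}{4158} = -13659 + \frac{2447}{4158} = - \frac{56791675}{4158}$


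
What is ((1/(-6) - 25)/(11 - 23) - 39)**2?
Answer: 7059649/5184 ≈ 1361.8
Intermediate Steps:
((1/(-6) - 25)/(11 - 23) - 39)**2 = ((-1/6 - 25)/(-12) - 39)**2 = (-151/6*(-1/12) - 39)**2 = (151/72 - 39)**2 = (-2657/72)**2 = 7059649/5184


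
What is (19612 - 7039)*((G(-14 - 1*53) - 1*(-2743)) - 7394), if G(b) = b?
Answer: -59319414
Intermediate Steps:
(19612 - 7039)*((G(-14 - 1*53) - 1*(-2743)) - 7394) = (19612 - 7039)*(((-14 - 1*53) - 1*(-2743)) - 7394) = 12573*(((-14 - 53) + 2743) - 7394) = 12573*((-67 + 2743) - 7394) = 12573*(2676 - 7394) = 12573*(-4718) = -59319414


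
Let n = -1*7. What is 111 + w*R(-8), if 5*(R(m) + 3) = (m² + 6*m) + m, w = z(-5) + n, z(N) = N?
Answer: 639/5 ≈ 127.80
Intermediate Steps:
n = -7
w = -12 (w = -5 - 7 = -12)
R(m) = -3 + m²/5 + 7*m/5 (R(m) = -3 + ((m² + 6*m) + m)/5 = -3 + (m² + 7*m)/5 = -3 + (m²/5 + 7*m/5) = -3 + m²/5 + 7*m/5)
111 + w*R(-8) = 111 - 12*(-3 + (⅕)*(-8)² + (7/5)*(-8)) = 111 - 12*(-3 + (⅕)*64 - 56/5) = 111 - 12*(-3 + 64/5 - 56/5) = 111 - 12*(-7/5) = 111 + 84/5 = 639/5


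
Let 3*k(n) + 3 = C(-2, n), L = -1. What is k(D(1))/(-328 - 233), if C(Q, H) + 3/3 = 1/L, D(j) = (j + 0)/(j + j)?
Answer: 5/1683 ≈ 0.0029709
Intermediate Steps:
D(j) = ½ (D(j) = j/((2*j)) = j*(1/(2*j)) = ½)
C(Q, H) = -2 (C(Q, H) = -1 + 1/(-1) = -1 - 1 = -2)
k(n) = -5/3 (k(n) = -1 + (⅓)*(-2) = -1 - ⅔ = -5/3)
k(D(1))/(-328 - 233) = -5/(3*(-328 - 233)) = -5/3/(-561) = -5/3*(-1/561) = 5/1683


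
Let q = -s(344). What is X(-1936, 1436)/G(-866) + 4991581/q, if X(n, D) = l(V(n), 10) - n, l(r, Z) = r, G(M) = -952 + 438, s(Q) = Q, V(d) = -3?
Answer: -1283168793/88408 ≈ -14514.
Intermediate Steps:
G(M) = -514
q = -344 (q = -1*344 = -344)
X(n, D) = -3 - n
X(-1936, 1436)/G(-866) + 4991581/q = (-3 - 1*(-1936))/(-514) + 4991581/(-344) = (-3 + 1936)*(-1/514) + 4991581*(-1/344) = 1933*(-1/514) - 4991581/344 = -1933/514 - 4991581/344 = -1283168793/88408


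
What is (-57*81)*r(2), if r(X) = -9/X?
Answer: 41553/2 ≈ 20777.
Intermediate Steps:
(-57*81)*r(2) = (-57*81)*(-9/2) = -(-41553)/2 = -4617*(-9/2) = 41553/2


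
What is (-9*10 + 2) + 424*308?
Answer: 130504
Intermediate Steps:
(-9*10 + 2) + 424*308 = (-90 + 2) + 130592 = -88 + 130592 = 130504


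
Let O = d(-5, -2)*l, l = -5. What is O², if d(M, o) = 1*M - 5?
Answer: 2500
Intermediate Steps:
d(M, o) = -5 + M (d(M, o) = M - 5 = -5 + M)
O = 50 (O = (-5 - 5)*(-5) = -10*(-5) = 50)
O² = 50² = 2500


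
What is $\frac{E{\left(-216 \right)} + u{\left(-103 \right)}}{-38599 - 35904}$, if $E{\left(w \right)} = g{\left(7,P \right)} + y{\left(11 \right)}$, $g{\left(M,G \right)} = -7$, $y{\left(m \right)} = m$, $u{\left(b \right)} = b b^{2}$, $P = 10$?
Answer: $\frac{1092723}{74503} \approx 14.667$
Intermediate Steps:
$u{\left(b \right)} = b^{3}$
$E{\left(w \right)} = 4$ ($E{\left(w \right)} = -7 + 11 = 4$)
$\frac{E{\left(-216 \right)} + u{\left(-103 \right)}}{-38599 - 35904} = \frac{4 + \left(-103\right)^{3}}{-38599 - 35904} = \frac{4 - 1092727}{-74503} = \left(-1092723\right) \left(- \frac{1}{74503}\right) = \frac{1092723}{74503}$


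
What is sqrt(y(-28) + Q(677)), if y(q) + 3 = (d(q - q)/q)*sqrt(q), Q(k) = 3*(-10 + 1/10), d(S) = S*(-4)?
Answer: I*sqrt(3270)/10 ≈ 5.7184*I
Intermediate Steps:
d(S) = -4*S
Q(k) = -297/10 (Q(k) = 3*(-10 + 1/10) = 3*(-99/10) = -297/10)
y(q) = -3 (y(q) = -3 + ((-4*(q - q))/q)*sqrt(q) = -3 + ((-4*0)/q)*sqrt(q) = -3 + (0/q)*sqrt(q) = -3 + 0*sqrt(q) = -3 + 0 = -3)
sqrt(y(-28) + Q(677)) = sqrt(-3 - 297/10) = sqrt(-327/10) = I*sqrt(3270)/10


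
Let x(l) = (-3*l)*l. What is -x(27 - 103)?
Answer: 17328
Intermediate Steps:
x(l) = -3*l²
-x(27 - 103) = -(-3)*(27 - 103)² = -(-3)*(-76)² = -(-3)*5776 = -1*(-17328) = 17328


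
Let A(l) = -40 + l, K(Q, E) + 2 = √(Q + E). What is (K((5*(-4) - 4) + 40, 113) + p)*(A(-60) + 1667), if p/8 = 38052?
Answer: 477016738 + 1567*√129 ≈ 4.7703e+8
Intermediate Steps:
p = 304416 (p = 8*38052 = 304416)
K(Q, E) = -2 + √(E + Q) (K(Q, E) = -2 + √(Q + E) = -2 + √(E + Q))
(K((5*(-4) - 4) + 40, 113) + p)*(A(-60) + 1667) = ((-2 + √(113 + ((5*(-4) - 4) + 40))) + 304416)*((-40 - 60) + 1667) = ((-2 + √(113 + ((-20 - 4) + 40))) + 304416)*(-100 + 1667) = ((-2 + √(113 + (-24 + 40))) + 304416)*1567 = ((-2 + √(113 + 16)) + 304416)*1567 = ((-2 + √129) + 304416)*1567 = (304414 + √129)*1567 = 477016738 + 1567*√129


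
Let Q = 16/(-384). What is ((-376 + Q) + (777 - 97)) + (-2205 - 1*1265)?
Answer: -75985/24 ≈ -3166.0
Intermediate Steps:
Q = -1/24 (Q = 16*(-1/384) = -1/24 ≈ -0.041667)
((-376 + Q) + (777 - 97)) + (-2205 - 1*1265) = ((-376 - 1/24) + (777 - 97)) + (-2205 - 1*1265) = (-9025/24 + 680) + (-2205 - 1265) = 7295/24 - 3470 = -75985/24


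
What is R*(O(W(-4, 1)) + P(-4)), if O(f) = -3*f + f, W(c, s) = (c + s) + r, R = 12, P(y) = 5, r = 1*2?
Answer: 84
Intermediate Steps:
r = 2
W(c, s) = 2 + c + s (W(c, s) = (c + s) + 2 = 2 + c + s)
O(f) = -2*f
R*(O(W(-4, 1)) + P(-4)) = 12*(-2*(2 - 4 + 1) + 5) = 12*(-2*(-1) + 5) = 12*(2 + 5) = 12*7 = 84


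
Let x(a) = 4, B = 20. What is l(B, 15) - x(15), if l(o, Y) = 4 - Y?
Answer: -15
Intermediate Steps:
l(B, 15) - x(15) = (4 - 1*15) - 1*4 = (4 - 15) - 4 = -11 - 4 = -15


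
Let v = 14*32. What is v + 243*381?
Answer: 93031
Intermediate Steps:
v = 448
v + 243*381 = 448 + 243*381 = 448 + 92583 = 93031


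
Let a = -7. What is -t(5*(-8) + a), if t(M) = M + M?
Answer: 94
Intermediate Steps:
t(M) = 2*M
-t(5*(-8) + a) = -2*(5*(-8) - 7) = -2*(-40 - 7) = -2*(-47) = -1*(-94) = 94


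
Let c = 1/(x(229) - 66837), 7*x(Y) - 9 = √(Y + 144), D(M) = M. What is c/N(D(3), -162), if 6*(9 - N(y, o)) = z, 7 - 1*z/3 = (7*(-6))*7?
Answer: 6549900/61944065061941 + 14*√373/61944065061941 ≈ 1.0574e-7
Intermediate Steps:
z = 903 (z = 21 - 3*7*(-6)*7 = 21 - (-126)*7 = 21 - 3*(-294) = 21 + 882 = 903)
N(y, o) = -283/2 (N(y, o) = 9 - ⅙*903 = 9 - 301/2 = -283/2)
x(Y) = 9/7 + √(144 + Y)/7 (x(Y) = 9/7 + √(Y + 144)/7 = 9/7 + √(144 + Y)/7)
c = 1/(-467850/7 + √373/7) (c = 1/((9/7 + √(144 + 229)/7) - 66837) = 1/((9/7 + √373/7) - 66837) = 1/(-467850/7 + √373/7) ≈ -1.4963e-5)
c/N(D(3), -162) = (-3274950/218883622127 - 7*√373/218883622127)/(-283/2) = (-3274950/218883622127 - 7*√373/218883622127)*(-2/283) = 6549900/61944065061941 + 14*√373/61944065061941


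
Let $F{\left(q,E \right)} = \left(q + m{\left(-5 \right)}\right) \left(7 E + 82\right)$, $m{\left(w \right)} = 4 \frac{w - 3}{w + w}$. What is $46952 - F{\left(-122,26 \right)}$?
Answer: $\frac{391576}{5} \approx 78315.0$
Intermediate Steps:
$m{\left(w \right)} = \frac{2 \left(-3 + w\right)}{w}$ ($m{\left(w \right)} = 4 \frac{-3 + w}{2 w} = \frac{2 \left(-3 + w\right)}{w}$)
$F{\left(q,E \right)} = \left(82 + 7 E\right) \left(\frac{16}{5} + q\right)$ ($F{\left(q,E \right)} = \left(q + \left(2 - \frac{6}{-5}\right)\right) \left(7 E + 82\right) = \left(q + \left(2 - - \frac{6}{5}\right)\right) \left(82 + 7 E\right) = \left(q + \left(2 + \frac{6}{5}\right)\right) \left(82 + 7 E\right) = \left(q + \frac{16}{5}\right) \left(82 + 7 E\right) = \left(\frac{16}{5} + q\right) \left(82 + 7 E\right) = \left(82 + 7 E\right) \left(\frac{16}{5} + q\right)$)
$46952 - F{\left(-122,26 \right)} = 46952 - \left(\frac{1312}{5} + 82 \left(-122\right) + \frac{112}{5} \cdot 26 + 7 \cdot 26 \left(-122\right)\right) = 46952 - \left(\frac{1312}{5} - 10004 + \frac{2912}{5} - 22204\right) = 46952 - - \frac{156816}{5} = 46952 + \frac{156816}{5} = \frac{391576}{5}$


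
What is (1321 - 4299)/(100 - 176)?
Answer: 1489/38 ≈ 39.184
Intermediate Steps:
(1321 - 4299)/(100 - 176) = -2978/(-76) = -2978*(-1/76) = 1489/38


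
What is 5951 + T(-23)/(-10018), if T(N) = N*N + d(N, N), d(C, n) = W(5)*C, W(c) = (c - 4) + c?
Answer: 59616727/10018 ≈ 5951.0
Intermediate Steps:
W(c) = -4 + 2*c (W(c) = (-4 + c) + c = -4 + 2*c)
d(C, n) = 6*C (d(C, n) = (-4 + 2*5)*C = (-4 + 10)*C = 6*C)
T(N) = N² + 6*N (T(N) = N*N + 6*N = N² + 6*N)
5951 + T(-23)/(-10018) = 5951 - 23*(6 - 23)/(-10018) = 5951 - 23*(-17)*(-1/10018) = 5951 + 391*(-1/10018) = 5951 - 391/10018 = 59616727/10018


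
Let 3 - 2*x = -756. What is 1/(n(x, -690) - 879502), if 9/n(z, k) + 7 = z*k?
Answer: -261862/230308152733 ≈ -1.1370e-6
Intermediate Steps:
x = 759/2 (x = 3/2 - 1/2*(-756) = 3/2 + 378 = 759/2 ≈ 379.50)
n(z, k) = 9/(-7 + k*z) (n(z, k) = 9/(-7 + z*k) = 9/(-7 + k*z))
1/(n(x, -690) - 879502) = 1/(9/(-7 - 690*759/2) - 879502) = 1/(9/(-7 - 261855) - 879502) = 1/(9/(-261862) - 879502) = 1/(9*(-1/261862) - 879502) = 1/(-9/261862 - 879502) = 1/(-230308152733/261862) = -261862/230308152733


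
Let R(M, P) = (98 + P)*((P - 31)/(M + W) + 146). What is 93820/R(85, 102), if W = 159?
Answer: 572302/178475 ≈ 3.2066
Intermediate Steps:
R(M, P) = (98 + P)*(146 + (-31 + P)/(159 + M)) (R(M, P) = (98 + P)*((P - 31)/(M + 159) + 146) = (98 + P)*((-31 + P)/(159 + M) + 146) = (98 + P)*(146 + (-31 + P)/(159 + M)))
93820/R(85, 102) = 93820/(((2271934 + 102² + 14308*85 + 23281*102 + 146*85*102)/(159 + 85))) = 93820/(((2271934 + 10404 + 1216180 + 2374662 + 1265820)/244)) = 93820/(((1/244)*7139000)) = 93820/(1784750/61) = 93820*(61/1784750) = 572302/178475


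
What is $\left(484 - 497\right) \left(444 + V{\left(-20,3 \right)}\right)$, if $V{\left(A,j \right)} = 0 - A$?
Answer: $-6032$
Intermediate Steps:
$V{\left(A,j \right)} = - A$
$\left(484 - 497\right) \left(444 + V{\left(-20,3 \right)}\right) = \left(484 - 497\right) \left(444 - -20\right) = - 13 \left(444 + 20\right) = \left(-13\right) 464 = -6032$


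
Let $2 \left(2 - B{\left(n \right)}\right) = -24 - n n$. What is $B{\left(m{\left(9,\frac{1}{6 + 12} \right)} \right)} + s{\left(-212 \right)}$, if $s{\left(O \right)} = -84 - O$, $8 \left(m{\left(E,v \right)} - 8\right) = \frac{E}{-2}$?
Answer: $\frac{86865}{512} \approx 169.66$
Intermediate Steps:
$m{\left(E,v \right)} = 8 - \frac{E}{16}$ ($m{\left(E,v \right)} = 8 + \frac{E \frac{1}{-2}}{8} = 8 + \frac{E \left(- \frac{1}{2}\right)}{8} = 8 + \frac{\left(- \frac{1}{2}\right) E}{8} = 8 - \frac{E}{16}$)
$B{\left(n \right)} = 14 + \frac{n^{2}}{2}$ ($B{\left(n \right)} = 2 - \frac{-24 - n n}{2} = 2 - \frac{-24 - n^{2}}{2} = 2 + \left(12 + \frac{n^{2}}{2}\right) = 14 + \frac{n^{2}}{2}$)
$B{\left(m{\left(9,\frac{1}{6 + 12} \right)} \right)} + s{\left(-212 \right)} = \left(14 + \frac{\left(8 - \frac{9}{16}\right)^{2}}{2}\right) - -128 = \left(14 + \frac{\left(8 - \frac{9}{16}\right)^{2}}{2}\right) + \left(-84 + 212\right) = \left(14 + \frac{\left(\frac{119}{16}\right)^{2}}{2}\right) + 128 = \left(14 + \frac{1}{2} \cdot \frac{14161}{256}\right) + 128 = \left(14 + \frac{14161}{512}\right) + 128 = \frac{21329}{512} + 128 = \frac{86865}{512}$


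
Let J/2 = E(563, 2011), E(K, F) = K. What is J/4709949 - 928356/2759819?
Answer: -4369401857650/12998606739231 ≈ -0.33614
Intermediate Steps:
J = 1126 (J = 2*563 = 1126)
J/4709949 - 928356/2759819 = 1126/4709949 - 928356/2759819 = -4369401857650/12998606739231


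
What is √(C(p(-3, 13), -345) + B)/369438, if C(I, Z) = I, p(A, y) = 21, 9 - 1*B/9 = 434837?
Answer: I*√3913431/369438 ≈ 0.0053547*I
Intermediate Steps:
B = -3913452 (B = 81 - 9*434837 = 81 - 3913533 = -3913452)
√(C(p(-3, 13), -345) + B)/369438 = √(21 - 3913452)/369438 = √(-3913431)*(1/369438) = (I*√3913431)*(1/369438) = I*√3913431/369438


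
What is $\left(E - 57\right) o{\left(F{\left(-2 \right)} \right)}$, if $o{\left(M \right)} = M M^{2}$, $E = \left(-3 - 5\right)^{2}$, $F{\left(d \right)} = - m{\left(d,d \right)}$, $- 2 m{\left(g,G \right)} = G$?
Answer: $-7$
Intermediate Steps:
$m{\left(g,G \right)} = - \frac{G}{2}$
$F{\left(d \right)} = \frac{d}{2}$ ($F{\left(d \right)} = - \frac{\left(-1\right) d}{2} = \frac{d}{2}$)
$E = 64$ ($E = \left(-8\right)^{2} = 64$)
$o{\left(M \right)} = M^{3}$
$\left(E - 57\right) o{\left(F{\left(-2 \right)} \right)} = \left(64 - 57\right) \left(\frac{1}{2} \left(-2\right)\right)^{3} = 7 \left(-1\right)^{3} = 7 \left(-1\right) = -7$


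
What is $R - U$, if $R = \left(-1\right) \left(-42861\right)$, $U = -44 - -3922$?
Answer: $38983$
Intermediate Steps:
$U = 3878$ ($U = -44 + 3922 = 3878$)
$R = 42861$
$R - U = 42861 - 3878 = 38983$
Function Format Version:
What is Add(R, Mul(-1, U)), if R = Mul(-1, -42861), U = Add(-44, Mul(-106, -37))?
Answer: 38983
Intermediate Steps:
U = 3878 (U = Add(-44, 3922) = 3878)
R = 42861
Add(R, Mul(-1, U)) = Add(42861, Mul(-1, 3878)) = Add(42861, -3878) = 38983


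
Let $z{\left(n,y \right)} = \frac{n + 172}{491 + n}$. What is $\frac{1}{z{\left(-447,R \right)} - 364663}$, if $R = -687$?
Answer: $- \frac{4}{1458677} \approx -2.7422 \cdot 10^{-6}$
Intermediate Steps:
$z{\left(n,y \right)} = \frac{172 + n}{491 + n}$
$\frac{1}{z{\left(-447,R \right)} - 364663} = \frac{1}{\frac{172 - 447}{491 - 447} - 364663} = \frac{1}{\frac{1}{44} \left(-275\right) - 364663} = \frac{1}{- \frac{25}{4} - 364663} = \frac{1}{- \frac{1458677}{4}} = - \frac{4}{1458677}$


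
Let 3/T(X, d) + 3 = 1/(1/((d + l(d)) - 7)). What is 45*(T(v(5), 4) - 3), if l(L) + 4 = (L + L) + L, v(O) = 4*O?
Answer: -135/2 ≈ -67.500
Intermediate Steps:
l(L) = -4 + 3*L (l(L) = -4 + ((L + L) + L) = -4 + (2*L + L) = -4 + 3*L)
T(X, d) = 3/(-14 + 4*d) (T(X, d) = 3/(-3 + 1/(1/((d + (-4 + 3*d)) - 7))) = 3/(-3 + 1/(1/((-4 + 4*d) - 7))) = 3/(-3 + 1/(1/(-11 + 4*d))) = 3/(-3 + (-11 + 4*d)) = 3/(-14 + 4*d))
45*(T(v(5), 4) - 3) = 45*(3/(2*(-7 + 2*4)) - 3) = 45*(3/(2*(-7 + 8)) - 3) = 45*((3/2)/1 - 3) = 45*((3/2)*1 - 3) = 45*(3/2 - 3) = 45*(-3/2) = -135/2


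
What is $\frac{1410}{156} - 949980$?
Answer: $- \frac{24699245}{26} \approx -9.4997 \cdot 10^{5}$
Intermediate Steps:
$\frac{1410}{156} - 949980 = 1410 \cdot \frac{1}{156} - 949980 = \frac{235}{26} - 949980 = - \frac{24699245}{26}$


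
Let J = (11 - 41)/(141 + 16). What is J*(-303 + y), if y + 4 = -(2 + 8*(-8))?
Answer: 7350/157 ≈ 46.815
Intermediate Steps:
y = 58 (y = -4 - (2 + 8*(-8)) = -4 - (2 - 64) = -4 - 1*(-62) = -4 + 62 = 58)
J = -30/157 ≈ -0.19108
J*(-303 + y) = -30*(-303 + 58)/157 = -30/157*(-245) = 7350/157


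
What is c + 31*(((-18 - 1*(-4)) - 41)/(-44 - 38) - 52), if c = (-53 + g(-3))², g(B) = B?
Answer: 126673/82 ≈ 1544.8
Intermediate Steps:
c = 3136 (c = (-53 - 3)² = (-56)² = 3136)
c + 31*(((-18 - 1*(-4)) - 41)/(-44 - 38) - 52) = 3136 + 31*(((-18 - 1*(-4)) - 41)/(-44 - 38) - 52) = 3136 + 31*(((-18 + 4) - 41)/(-82) - 52) = 3136 + 31*((-14 - 41)*(-1/82) - 52) = 3136 + 31*(-55*(-1/82) - 52) = 3136 + 31*(55/82 - 52) = 3136 + 31*(-4209/82) = 3136 - 130479/82 = 126673/82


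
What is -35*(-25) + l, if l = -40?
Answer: 835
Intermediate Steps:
-35*(-25) + l = -35*(-25) - 40 = 875 - 40 = 835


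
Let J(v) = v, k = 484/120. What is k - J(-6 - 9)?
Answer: 571/30 ≈ 19.033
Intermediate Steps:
k = 121/30 (k = 484*(1/120) = 121/30 ≈ 4.0333)
k - J(-6 - 9) = 121/30 - (-6 - 9) = 121/30 - 1*(-15) = 121/30 + 15 = 571/30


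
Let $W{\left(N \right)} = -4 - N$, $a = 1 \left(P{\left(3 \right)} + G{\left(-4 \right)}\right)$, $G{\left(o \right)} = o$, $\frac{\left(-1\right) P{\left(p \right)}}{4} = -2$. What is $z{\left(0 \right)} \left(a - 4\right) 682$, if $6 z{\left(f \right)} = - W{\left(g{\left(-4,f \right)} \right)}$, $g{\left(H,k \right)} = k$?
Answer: $0$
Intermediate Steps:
$P{\left(p \right)} = 8$ ($P{\left(p \right)} = \left(-4\right) \left(-2\right) = 8$)
$a = 4$ ($a = 1 \left(8 - 4\right) = 1 \cdot 4 = 4$)
$z{\left(f \right)} = \frac{2}{3} + \frac{f}{6}$ ($z{\left(f \right)} = \frac{\left(-1\right) \left(-4 - f\right)}{6} = \frac{4 + f}{6} = \frac{2}{3} + \frac{f}{6}$)
$z{\left(0 \right)} \left(a - 4\right) 682 = \left(\frac{2}{3} + \frac{1}{6} \cdot 0\right) \left(4 - 4\right) 682 = \left(\frac{2}{3} + 0\right) 0 \cdot 682 = \frac{2}{3} \cdot 0 \cdot 682 = 0 \cdot 682 = 0$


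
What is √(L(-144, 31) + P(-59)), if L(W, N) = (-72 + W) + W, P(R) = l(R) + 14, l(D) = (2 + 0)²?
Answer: 3*I*√38 ≈ 18.493*I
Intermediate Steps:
l(D) = 4 (l(D) = 2² = 4)
P(R) = 18 (P(R) = 4 + 14 = 18)
L(W, N) = -72 + 2*W
√(L(-144, 31) + P(-59)) = √((-72 + 2*(-144)) + 18) = √((-72 - 288) + 18) = √(-360 + 18) = √(-342) = 3*I*√38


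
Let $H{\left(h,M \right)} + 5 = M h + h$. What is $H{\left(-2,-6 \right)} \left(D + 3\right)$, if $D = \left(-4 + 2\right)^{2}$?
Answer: $35$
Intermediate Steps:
$D = 4$ ($D = \left(-2\right)^{2} = 4$)
$H{\left(h,M \right)} = -5 + h + M h$ ($H{\left(h,M \right)} = -5 + \left(M h + h\right) = -5 + \left(h + M h\right) = -5 + h + M h$)
$H{\left(-2,-6 \right)} \left(D + 3\right) = \left(-5 - 2 - -12\right) \left(4 + 3\right) = \left(-5 - 2 + 12\right) 7 = 5 \cdot 7 = 35$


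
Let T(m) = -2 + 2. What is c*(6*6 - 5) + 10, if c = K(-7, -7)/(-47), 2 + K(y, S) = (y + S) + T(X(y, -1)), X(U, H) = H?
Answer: 966/47 ≈ 20.553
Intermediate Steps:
T(m) = 0
K(y, S) = -2 + S + y (K(y, S) = -2 + ((y + S) + 0) = -2 + ((S + y) + 0) = -2 + (S + y) = -2 + S + y)
c = 16/47 (c = (-2 - 7 - 7)/(-47) = -16*(-1/47) = 16/47 ≈ 0.34043)
c*(6*6 - 5) + 10 = 16*(6*6 - 5)/47 + 10 = 16*(36 - 5)/47 + 10 = (16/47)*31 + 10 = 496/47 + 10 = 966/47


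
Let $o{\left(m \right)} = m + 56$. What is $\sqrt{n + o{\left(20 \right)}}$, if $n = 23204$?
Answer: $4 \sqrt{1455} \approx 152.58$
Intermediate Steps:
$o{\left(m \right)} = 56 + m$
$\sqrt{n + o{\left(20 \right)}} = \sqrt{23204 + \left(56 + 20\right)} = \sqrt{23204 + 76} = \sqrt{23280} = 4 \sqrt{1455}$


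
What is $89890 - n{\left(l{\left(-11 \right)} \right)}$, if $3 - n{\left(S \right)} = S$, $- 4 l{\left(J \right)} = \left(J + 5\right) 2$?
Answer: $89890$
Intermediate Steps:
$l{\left(J \right)} = - \frac{5}{2} - \frac{J}{2}$ ($l{\left(J \right)} = - \frac{\left(J + 5\right) 2}{4} = - \frac{\left(5 + J\right) 2}{4} = - \frac{10 + 2 J}{4} = - \frac{5}{2} - \frac{J}{2}$)
$n{\left(S \right)} = 3 - S$
$89890 - n{\left(l{\left(-11 \right)} \right)} = 89890 - \left(3 - \left(- \frac{5}{2} - - \frac{11}{2}\right)\right) = 89890 - \left(3 - \left(- \frac{5}{2} + \frac{11}{2}\right)\right) = 89890 - \left(3 - 3\right) = 89890 - 0 = 89890 + 0 = 89890$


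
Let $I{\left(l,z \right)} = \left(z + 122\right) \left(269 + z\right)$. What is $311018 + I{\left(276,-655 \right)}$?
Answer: $516756$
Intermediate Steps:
$I{\left(l,z \right)} = \left(122 + z\right) \left(269 + z\right)$
$311018 + I{\left(276,-655 \right)} = 311018 + \left(32818 + \left(-655\right)^{2} + 391 \left(-655\right)\right) = 311018 + \left(32818 + 429025 - 256105\right) = 311018 + 205738 = 516756$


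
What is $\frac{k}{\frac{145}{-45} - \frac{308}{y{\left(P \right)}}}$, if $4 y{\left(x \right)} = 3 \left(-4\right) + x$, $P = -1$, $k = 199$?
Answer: $\frac{23283}{10711} \approx 2.1737$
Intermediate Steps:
$y{\left(x \right)} = -3 + \frac{x}{4}$ ($y{\left(x \right)} = \frac{3 \left(-4\right) + x}{4} = \frac{-12 + x}{4} = -3 + \frac{x}{4}$)
$\frac{k}{\frac{145}{-45} - \frac{308}{y{\left(P \right)}}} = \frac{199}{\frac{145}{-45} - \frac{308}{-3 + \frac{1}{4} \left(-1\right)}} = \frac{199}{145 \left(- \frac{1}{45}\right) - \frac{308}{-3 - \frac{1}{4}}} = \frac{199}{- \frac{29}{9} - \frac{308}{- \frac{13}{4}}} = \frac{199}{- \frac{29}{9} - - \frac{1232}{13}} = \frac{199}{- \frac{29}{9} + \frac{1232}{13}} = \frac{199}{\frac{10711}{117}} = 199 \cdot \frac{117}{10711} = \frac{23283}{10711}$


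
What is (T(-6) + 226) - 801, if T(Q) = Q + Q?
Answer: -587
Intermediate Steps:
T(Q) = 2*Q
(T(-6) + 226) - 801 = (2*(-6) + 226) - 801 = (-12 + 226) - 801 = 214 - 801 = -587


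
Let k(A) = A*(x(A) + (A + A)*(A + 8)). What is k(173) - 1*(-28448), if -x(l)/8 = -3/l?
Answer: 10862770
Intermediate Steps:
x(l) = 24/l (x(l) = -(-24)/l = 24/l)
k(A) = A*(24/A + 2*A*(8 + A)) (k(A) = A*(24/A + (A + A)*(A + 8)) = A*(24/A + (2*A)*(8 + A)) = A*(24/A + 2*A*(8 + A)))
k(173) - 1*(-28448) = (24 + 2*173²*(8 + 173)) - 1*(-28448) = (24 + 2*29929*181) + 28448 = (24 + 10834298) + 28448 = 10834322 + 28448 = 10862770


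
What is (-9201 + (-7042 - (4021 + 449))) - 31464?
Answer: -52177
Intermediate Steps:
(-9201 + (-7042 - (4021 + 449))) - 31464 = (-9201 + (-7042 - 1*4470)) - 31464 = (-9201 + (-7042 - 4470)) - 31464 = (-9201 - 11512) - 31464 = -20713 - 31464 = -52177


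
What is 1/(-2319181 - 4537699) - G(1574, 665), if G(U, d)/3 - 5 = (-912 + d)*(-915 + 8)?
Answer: -4608522761761/6856880 ≈ -6.7210e+5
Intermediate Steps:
G(U, d) = 2481567 - 2721*d (G(U, d) = 15 + 3*((-912 + d)*(-915 + 8)) = 15 + 3*((-912 + d)*(-907)) = 15 + 3*(827184 - 907*d) = 15 + (2481552 - 2721*d) = 2481567 - 2721*d)
1/(-2319181 - 4537699) - G(1574, 665) = 1/(-2319181 - 4537699) - (2481567 - 2721*665) = 1/(-6856880) - (2481567 - 1809465) = -1/6856880 - 1*672102 = -1/6856880 - 672102 = -4608522761761/6856880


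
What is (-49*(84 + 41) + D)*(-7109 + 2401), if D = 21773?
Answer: -73670784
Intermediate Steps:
(-49*(84 + 41) + D)*(-7109 + 2401) = (-49*(84 + 41) + 21773)*(-7109 + 2401) = (-49*125 + 21773)*(-4708) = (-6125 + 21773)*(-4708) = 15648*(-4708) = -73670784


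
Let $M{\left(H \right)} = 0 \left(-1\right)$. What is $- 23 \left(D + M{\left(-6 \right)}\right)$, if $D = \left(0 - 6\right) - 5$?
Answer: $253$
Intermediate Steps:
$M{\left(H \right)} = 0$
$D = -11$ ($D = -6 - 5 = -11$)
$- 23 \left(D + M{\left(-6 \right)}\right) = - 23 \left(-11 + 0\right) = \left(-23\right) \left(-11\right) = 253$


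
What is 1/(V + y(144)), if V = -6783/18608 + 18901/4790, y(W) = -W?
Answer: -44566160/6257917421 ≈ -0.0071216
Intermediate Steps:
V = 159609619/44566160 (V = -6783*1/18608 + 18901*(1/4790) = -6783/18608 + 18901/4790 = 159609619/44566160 ≈ 3.5814)
1/(V + y(144)) = 1/(159609619/44566160 - 1*144) = 1/(159609619/44566160 - 144) = 1/(-6257917421/44566160) = -44566160/6257917421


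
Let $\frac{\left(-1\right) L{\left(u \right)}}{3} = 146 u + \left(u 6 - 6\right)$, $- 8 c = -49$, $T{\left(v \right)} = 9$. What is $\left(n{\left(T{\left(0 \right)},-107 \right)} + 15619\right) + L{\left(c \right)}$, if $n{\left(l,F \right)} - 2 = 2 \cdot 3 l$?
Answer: $12900$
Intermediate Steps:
$c = \frac{49}{8}$ ($c = \left(- \frac{1}{8}\right) \left(-49\right) = \frac{49}{8} \approx 6.125$)
$n{\left(l,F \right)} = 2 + 6 l$ ($n{\left(l,F \right)} = 2 + 2 \cdot 3 l = 2 + 6 l$)
$L{\left(u \right)} = 18 - 456 u$ ($L{\left(u \right)} = - 3 \left(146 u + \left(u 6 - 6\right)\right) = - 3 \left(146 u + \left(6 u - 6\right)\right) = - 3 \left(146 u + \left(-6 + 6 u\right)\right) = - 3 \left(-6 + 152 u\right) = 18 - 456 u$)
$\left(n{\left(T{\left(0 \right)},-107 \right)} + 15619\right) + L{\left(c \right)} = \left(\left(2 + 6 \cdot 9\right) + 15619\right) + \left(18 - 2793\right) = \left(\left(2 + 54\right) + 15619\right) + \left(18 - 2793\right) = \left(56 + 15619\right) - 2775 = 15675 - 2775 = 12900$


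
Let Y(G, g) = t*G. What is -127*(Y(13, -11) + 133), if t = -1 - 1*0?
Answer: -15240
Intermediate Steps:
t = -1 (t = -1 + 0 = -1)
Y(G, g) = -G
-127*(Y(13, -11) + 133) = -127*(-1*13 + 133) = -127*(-13 + 133) = -127*120 = -15240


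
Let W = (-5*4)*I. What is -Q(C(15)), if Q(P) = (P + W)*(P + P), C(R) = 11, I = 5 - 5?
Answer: -242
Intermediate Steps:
I = 0
W = 0 (W = -5*4*0 = -20*0 = 0)
Q(P) = 2*P² (Q(P) = (P + 0)*(P + P) = P*(2*P) = 2*P²)
-Q(C(15)) = -2*11² = -2*121 = -1*242 = -242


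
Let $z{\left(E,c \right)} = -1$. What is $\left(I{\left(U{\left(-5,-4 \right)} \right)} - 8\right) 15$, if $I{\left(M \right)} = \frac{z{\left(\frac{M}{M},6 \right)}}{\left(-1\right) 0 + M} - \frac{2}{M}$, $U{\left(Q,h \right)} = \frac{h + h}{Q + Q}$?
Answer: $- \frac{705}{4} \approx -176.25$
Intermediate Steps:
$U{\left(Q,h \right)} = \frac{h}{Q}$ ($U{\left(Q,h \right)} = \frac{2 h}{2 Q} = 2 h \frac{1}{2 Q} = \frac{h}{Q}$)
$I{\left(M \right)} = - \frac{3}{M}$ ($I{\left(M \right)} = - \frac{1}{\left(-1\right) 0 + M} - \frac{2}{M} = - \frac{1}{0 + M} - \frac{2}{M} = - \frac{1}{M} - \frac{2}{M} = - \frac{3}{M}$)
$\left(I{\left(U{\left(-5,-4 \right)} \right)} - 8\right) 15 = \left(- \frac{3}{\left(-4\right) \frac{1}{-5}} - 8\right) 15 = \left(- \frac{3}{\left(-4\right) \left(- \frac{1}{5}\right)} - 8\right) 15 = \left(- \frac{3}{\frac{4}{5}} - 8\right) 15 = \left(\left(-3\right) \frac{5}{4} - 8\right) 15 = \left(- \frac{15}{4} - 8\right) 15 = \left(- \frac{47}{4}\right) 15 = - \frac{705}{4}$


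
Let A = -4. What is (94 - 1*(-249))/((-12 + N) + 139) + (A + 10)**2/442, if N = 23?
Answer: 78503/33150 ≈ 2.3681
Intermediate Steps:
(94 - 1*(-249))/((-12 + N) + 139) + (A + 10)**2/442 = (94 - 1*(-249))/((-12 + 23) + 139) + (-4 + 10)**2/442 = (94 + 249)/(11 + 139) + 6**2*(1/442) = 343/150 + 36*(1/442) = 343*(1/150) + 18/221 = 343/150 + 18/221 = 78503/33150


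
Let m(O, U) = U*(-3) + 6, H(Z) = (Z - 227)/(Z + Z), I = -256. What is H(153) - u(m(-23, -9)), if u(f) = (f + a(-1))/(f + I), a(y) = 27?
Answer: 929/34119 ≈ 0.027228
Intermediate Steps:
H(Z) = (-227 + Z)/(2*Z) (H(Z) = (-227 + Z)/((2*Z)) = (-227 + Z)*(1/(2*Z)) = (-227 + Z)/(2*Z))
m(O, U) = 6 - 3*U (m(O, U) = -3*U + 6 = 6 - 3*U)
u(f) = (27 + f)/(-256 + f) (u(f) = (f + 27)/(f - 256) = (27 + f)/(-256 + f))
H(153) - u(m(-23, -9)) = (½)*(-227 + 153)/153 - (27 + (6 - 3*(-9)))/(-256 + (6 - 3*(-9))) = (½)*(1/153)*(-74) - (27 + (6 + 27))/(-256 + (6 + 27)) = -37/153 - (27 + 33)/(-256 + 33) = -37/153 - 60/(-223) = -37/153 - (-1)*60/223 = -37/153 - 1*(-60/223) = -37/153 + 60/223 = 929/34119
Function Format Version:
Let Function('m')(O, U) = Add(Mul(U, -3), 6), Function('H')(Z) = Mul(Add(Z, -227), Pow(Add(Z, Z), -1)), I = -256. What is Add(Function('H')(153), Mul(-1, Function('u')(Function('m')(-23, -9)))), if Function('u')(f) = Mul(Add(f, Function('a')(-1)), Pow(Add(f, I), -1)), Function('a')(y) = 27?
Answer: Rational(929, 34119) ≈ 0.027228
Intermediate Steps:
Function('H')(Z) = Mul(Rational(1, 2), Pow(Z, -1), Add(-227, Z)) (Function('H')(Z) = Mul(Add(-227, Z), Pow(Mul(2, Z), -1)) = Mul(Add(-227, Z), Mul(Rational(1, 2), Pow(Z, -1))) = Mul(Rational(1, 2), Pow(Z, -1), Add(-227, Z)))
Function('m')(O, U) = Add(6, Mul(-3, U)) (Function('m')(O, U) = Add(Mul(-3, U), 6) = Add(6, Mul(-3, U)))
Function('u')(f) = Mul(Pow(Add(-256, f), -1), Add(27, f)) (Function('u')(f) = Mul(Add(f, 27), Pow(Add(f, -256), -1)) = Mul(Add(27, f), Pow(Add(-256, f), -1)) = Mul(Pow(Add(-256, f), -1), Add(27, f)))
Add(Function('H')(153), Mul(-1, Function('u')(Function('m')(-23, -9)))) = Add(Mul(Rational(1, 2), Pow(153, -1), Add(-227, 153)), Mul(-1, Mul(Pow(Add(-256, Add(6, Mul(-3, -9))), -1), Add(27, Add(6, Mul(-3, -9)))))) = Add(Mul(Rational(1, 2), Rational(1, 153), -74), Mul(-1, Mul(Pow(Add(-256, Add(6, 27)), -1), Add(27, Add(6, 27))))) = Add(Rational(-37, 153), Mul(-1, Mul(Pow(Add(-256, 33), -1), Add(27, 33)))) = Add(Rational(-37, 153), Mul(-1, Mul(Pow(-223, -1), 60))) = Add(Rational(-37, 153), Mul(-1, Mul(Rational(-1, 223), 60))) = Add(Rational(-37, 153), Mul(-1, Rational(-60, 223))) = Add(Rational(-37, 153), Rational(60, 223)) = Rational(929, 34119)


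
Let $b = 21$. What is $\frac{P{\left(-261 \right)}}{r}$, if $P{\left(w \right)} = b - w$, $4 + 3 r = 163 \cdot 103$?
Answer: $\frac{94}{1865} \approx 0.050402$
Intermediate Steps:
$r = 5595$ ($r = - \frac{4}{3} + \frac{163 \cdot 103}{3} = - \frac{4}{3} + \frac{1}{3} \cdot 16789 = - \frac{4}{3} + \frac{16789}{3} = 5595$)
$P{\left(w \right)} = 21 - w$
$\frac{P{\left(-261 \right)}}{r} = \frac{21 - -261}{5595} = \left(21 + 261\right) \frac{1}{5595} = 282 \cdot \frac{1}{5595} = \frac{94}{1865}$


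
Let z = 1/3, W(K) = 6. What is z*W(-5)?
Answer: 2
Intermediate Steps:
z = ⅓ ≈ 0.33333
z*W(-5) = (⅓)*6 = 2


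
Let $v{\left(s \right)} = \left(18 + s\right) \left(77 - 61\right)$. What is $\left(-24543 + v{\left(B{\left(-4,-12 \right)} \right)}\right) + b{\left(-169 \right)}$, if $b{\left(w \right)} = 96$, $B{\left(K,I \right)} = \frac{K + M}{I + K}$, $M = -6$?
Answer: $-24149$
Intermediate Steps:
$B{\left(K,I \right)} = \frac{-6 + K}{I + K}$ ($B{\left(K,I \right)} = \frac{K - 6}{I + K} = \frac{-6 + K}{I + K}$)
$v{\left(s \right)} = 288 + 16 s$ ($v{\left(s \right)} = \left(18 + s\right) 16 = 288 + 16 s$)
$\left(-24543 + v{\left(B{\left(-4,-12 \right)} \right)}\right) + b{\left(-169 \right)} = \left(-24543 + \left(288 + 16 \frac{-6 - 4}{-12 - 4}\right)\right) + 96 = \left(-24543 + \left(288 + 16 \frac{1}{-16} \left(-10\right)\right)\right) + 96 = \left(-24543 + \left(288 + 16 \left(\left(- \frac{1}{16}\right) \left(-10\right)\right)\right)\right) + 96 = \left(-24543 + \left(288 + 16 \cdot \frac{5}{8}\right)\right) + 96 = \left(-24543 + \left(288 + 10\right)\right) + 96 = \left(-24543 + 298\right) + 96 = -24245 + 96 = -24149$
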